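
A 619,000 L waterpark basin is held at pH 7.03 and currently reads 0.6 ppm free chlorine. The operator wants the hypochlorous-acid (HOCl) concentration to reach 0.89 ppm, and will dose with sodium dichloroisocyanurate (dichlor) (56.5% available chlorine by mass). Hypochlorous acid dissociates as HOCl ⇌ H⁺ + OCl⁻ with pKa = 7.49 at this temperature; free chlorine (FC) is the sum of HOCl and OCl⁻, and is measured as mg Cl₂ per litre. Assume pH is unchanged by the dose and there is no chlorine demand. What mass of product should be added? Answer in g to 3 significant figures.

656 g

[OCl⁻]/[HOCl] = 10^(pH − pKa) = 10^(7.03 − 7.49) = 0.3467; fraction as HOCl = 1/(1 + 0.3467) = 0.7425.
Free chlorine required for 0.89 ppm HOCl: 0.89 / 0.7425 = 1.199 ppm.
FC to add: 1.199 − 0.6 = 0.5986 mg/L as Cl₂.
Cl₂ equivalent: 0.5986 mg/L × 619,000 L = 370.5 g.
Product at 56.5% available Cl: 370.5 / 0.565 = 655.8 g.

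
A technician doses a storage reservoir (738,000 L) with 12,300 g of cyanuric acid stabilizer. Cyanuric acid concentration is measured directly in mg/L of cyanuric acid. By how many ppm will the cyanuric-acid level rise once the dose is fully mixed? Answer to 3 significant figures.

16.7 ppm

Rise: 12,300 g / 738,000 L × 1000 = 16.67 mg/L.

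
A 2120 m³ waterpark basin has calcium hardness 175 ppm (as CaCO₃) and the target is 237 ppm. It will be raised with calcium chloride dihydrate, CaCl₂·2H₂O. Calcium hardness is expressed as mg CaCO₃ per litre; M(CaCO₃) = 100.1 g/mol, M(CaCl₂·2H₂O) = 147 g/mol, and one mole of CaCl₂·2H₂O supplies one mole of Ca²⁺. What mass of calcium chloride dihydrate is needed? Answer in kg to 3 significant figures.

193 kg

Volume: 2120 m³ = 2,120,000 L.
Hardness to add: (237 − 175) = 62 mg/L as CaCO₃ × 2,120,000 L = 131,400 g as CaCO₃.
Moles of Ca²⁺ (1 mol Ca²⁺ ≡ 1 mol CaCO₃): 131,400 / 100.1 g/mol = 1313 mol.
Mass of CaCl₂·2H₂O: 1313 × 147 = 193,000 g.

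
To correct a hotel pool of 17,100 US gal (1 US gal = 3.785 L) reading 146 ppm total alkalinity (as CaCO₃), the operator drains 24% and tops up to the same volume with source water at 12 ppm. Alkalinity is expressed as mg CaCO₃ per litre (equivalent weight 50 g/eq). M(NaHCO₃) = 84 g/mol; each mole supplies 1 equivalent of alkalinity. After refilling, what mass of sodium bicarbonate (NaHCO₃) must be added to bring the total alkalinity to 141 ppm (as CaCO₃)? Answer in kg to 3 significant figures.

2.95 kg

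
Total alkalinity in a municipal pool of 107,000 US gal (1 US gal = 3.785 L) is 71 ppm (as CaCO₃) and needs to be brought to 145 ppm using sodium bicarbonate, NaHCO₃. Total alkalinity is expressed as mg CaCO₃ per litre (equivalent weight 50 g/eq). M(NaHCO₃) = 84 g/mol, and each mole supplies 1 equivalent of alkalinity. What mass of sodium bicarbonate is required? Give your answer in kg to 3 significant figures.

50.3 kg

Volume: 107,000 US gal × 3.785 L/gal = 404,995 L.
Alkalinity to add: (145 − 71) = 74 mg/L as CaCO₃ × 404,995 L = 29,970 g as CaCO₃.
Equivalents: 29,970 g ÷ 50 g/eq = 599.4 eq.
NaHCO₃ supplies 1 eq per mole → 599.4 mol.
Mass: 599.4 mol × 84 g/mol = 50,350 g.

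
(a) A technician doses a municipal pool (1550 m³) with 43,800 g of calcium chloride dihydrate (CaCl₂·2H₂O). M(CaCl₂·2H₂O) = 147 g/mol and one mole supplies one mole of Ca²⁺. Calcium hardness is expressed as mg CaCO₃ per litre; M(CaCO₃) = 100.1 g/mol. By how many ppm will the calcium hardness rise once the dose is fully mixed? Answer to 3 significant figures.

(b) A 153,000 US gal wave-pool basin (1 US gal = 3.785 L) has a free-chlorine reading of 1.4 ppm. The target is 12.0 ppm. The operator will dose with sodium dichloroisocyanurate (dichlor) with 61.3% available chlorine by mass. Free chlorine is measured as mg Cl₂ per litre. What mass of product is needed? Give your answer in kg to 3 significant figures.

(a) Volume: 1550 m³ = 1,550,000 L.
(a) Moles of Ca²⁺: 43,800 g ÷ 147 g/mol = 298 mol.
(a) As CaCO₃: 298 mol × 100.1 g/mol = 29,830 g.
(a) Rise: 29,830 g / 1,550,000 L × 1000 = 19.24 mg/L.

(b) Volume: 153,000 US gal × 3.785 L/gal = 579,105 L.
(b) Chlorine deficit: 12.0 − 1.4 = 10.6 ppm = 10.6 mg/L as Cl₂.
(b) Cl₂ equivalent needed: 10.6 mg/L × 579,105 L = 6,139,000 mg = 6139 g.
(b) Product at 61.3% available chlorine: 6139 / 0.613 = 10,010 g.

(a) 19.2 ppm; (b) 10.0 kg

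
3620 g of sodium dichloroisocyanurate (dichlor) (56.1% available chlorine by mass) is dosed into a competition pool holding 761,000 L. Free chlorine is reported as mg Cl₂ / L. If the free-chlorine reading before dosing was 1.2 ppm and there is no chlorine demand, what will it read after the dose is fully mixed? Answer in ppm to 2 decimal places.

3.87 ppm

Available chlorine delivered: 3620 g × 0.561 = 2031 g as Cl₂.
Concentration rise: 2031 g / 761,000 L = 2.669 mg/L = 2.67 ppm.
Final FC: 1.2 + 2.67 = 3.87 ppm.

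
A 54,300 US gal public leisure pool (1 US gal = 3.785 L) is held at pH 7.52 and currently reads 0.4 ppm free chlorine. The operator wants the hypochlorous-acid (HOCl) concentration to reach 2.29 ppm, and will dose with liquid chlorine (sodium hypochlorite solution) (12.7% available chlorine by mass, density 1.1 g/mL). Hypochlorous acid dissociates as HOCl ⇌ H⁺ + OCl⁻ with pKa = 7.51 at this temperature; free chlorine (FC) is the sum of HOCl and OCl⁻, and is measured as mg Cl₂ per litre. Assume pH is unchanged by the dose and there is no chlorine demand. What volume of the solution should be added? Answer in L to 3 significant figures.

Volume: 54,300 US gal × 3.785 L/gal = 205,526 L.
[OCl⁻]/[HOCl] = 10^(pH − pKa) = 10^(7.52 − 7.51) = 1.023; fraction as HOCl = 1/(1 + 1.023) = 0.4942.
Free chlorine required for 2.29 ppm HOCl: 2.29 / 0.4942 = 4.633 ppm.
FC to add: 4.633 − 0.4 = 4.233 mg/L as Cl₂.
Cl₂ equivalent: 4.233 mg/L × 205,526 L = 870.1 g.
Product at 12.7% available Cl: 870.1 / 0.127 = 6851 g.
Volume: 6851 g ÷ 1.1 g/mL = 6228 mL.

6.23 L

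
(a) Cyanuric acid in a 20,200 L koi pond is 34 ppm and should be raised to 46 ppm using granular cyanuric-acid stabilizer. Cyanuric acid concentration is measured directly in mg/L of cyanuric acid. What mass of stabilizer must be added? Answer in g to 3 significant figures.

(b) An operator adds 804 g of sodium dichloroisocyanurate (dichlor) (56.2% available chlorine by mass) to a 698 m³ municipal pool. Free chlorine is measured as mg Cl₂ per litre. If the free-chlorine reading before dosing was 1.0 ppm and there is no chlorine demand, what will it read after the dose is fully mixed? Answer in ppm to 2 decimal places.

(a) 242 g; (b) 1.65 ppm

(a) CYA to add: (46 − 34) = 12 mg/L × 20,200 L = 242.4 g cyanuric acid.

(b) Volume: 698 m³ = 698,000 L.
(b) Available chlorine delivered: 804 g × 0.562 = 451.8 g as Cl₂.
(b) Concentration rise: 451.8 g / 698,000 L = 0.6473 mg/L = 0.65 ppm.
(b) Final FC: 1.0 + 0.65 = 1.65 ppm.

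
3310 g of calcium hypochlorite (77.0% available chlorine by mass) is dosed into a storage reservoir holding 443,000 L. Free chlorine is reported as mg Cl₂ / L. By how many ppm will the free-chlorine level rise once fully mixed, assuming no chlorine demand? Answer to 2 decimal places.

5.75 ppm

Available chlorine delivered: 3310 g × 0.77 = 2549 g as Cl₂.
Concentration rise: 2549 g / 443,000 L = 5.753 mg/L = 5.75 ppm.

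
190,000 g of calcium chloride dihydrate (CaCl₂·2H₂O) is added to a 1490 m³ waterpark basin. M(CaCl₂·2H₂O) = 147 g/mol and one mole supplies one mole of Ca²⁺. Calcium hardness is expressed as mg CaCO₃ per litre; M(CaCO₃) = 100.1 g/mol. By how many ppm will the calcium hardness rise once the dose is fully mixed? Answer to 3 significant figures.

86.8 ppm

Volume: 1490 m³ = 1,490,000 L.
Moles of Ca²⁺: 190,000 g ÷ 147 g/mol = 1293 mol.
As CaCO₃: 1293 mol × 100.1 g/mol = 129,400 g.
Rise: 129,400 g / 1,490,000 L × 1000 = 86.83 mg/L.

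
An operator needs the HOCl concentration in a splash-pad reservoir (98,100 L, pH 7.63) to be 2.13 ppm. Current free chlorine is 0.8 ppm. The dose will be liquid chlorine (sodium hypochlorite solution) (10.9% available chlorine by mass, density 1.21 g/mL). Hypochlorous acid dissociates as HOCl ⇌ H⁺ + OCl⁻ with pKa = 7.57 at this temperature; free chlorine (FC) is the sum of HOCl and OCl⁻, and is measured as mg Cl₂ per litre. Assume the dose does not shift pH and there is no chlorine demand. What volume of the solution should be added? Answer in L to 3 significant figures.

2.81 L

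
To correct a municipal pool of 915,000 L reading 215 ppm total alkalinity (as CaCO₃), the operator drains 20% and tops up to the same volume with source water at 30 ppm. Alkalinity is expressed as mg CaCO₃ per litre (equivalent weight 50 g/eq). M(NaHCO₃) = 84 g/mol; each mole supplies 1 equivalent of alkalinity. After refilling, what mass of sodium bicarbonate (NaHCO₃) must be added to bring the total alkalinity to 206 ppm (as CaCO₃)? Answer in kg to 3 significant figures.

43.0 kg

After draining 20% and refilling: 215 × 0.80 + 30 × 0.20 = 178 ppm.
Deficit to target: 206 − 178 = 28 mg/L.
As CaCO₃: 28 mg/L × 915,000 L = 25,620 g; ÷ 50 g/eq ÷ 1 = 512.4 mol NaHCO₃.
Mass: 512.4 × 84 = 43,040 g.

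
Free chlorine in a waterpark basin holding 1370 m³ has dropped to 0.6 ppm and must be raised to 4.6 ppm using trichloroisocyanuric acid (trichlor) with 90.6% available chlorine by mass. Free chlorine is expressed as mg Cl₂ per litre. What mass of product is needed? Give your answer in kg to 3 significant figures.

Volume: 1370 m³ = 1,370,000 L.
Chlorine deficit: 4.6 − 0.6 = 4 ppm = 4 mg/L as Cl₂.
Cl₂ equivalent needed: 4 mg/L × 1,370,000 L = 5,480,000 mg = 5480 g.
Product at 90.6% available chlorine: 5480 / 0.906 = 6049 g.

6.05 kg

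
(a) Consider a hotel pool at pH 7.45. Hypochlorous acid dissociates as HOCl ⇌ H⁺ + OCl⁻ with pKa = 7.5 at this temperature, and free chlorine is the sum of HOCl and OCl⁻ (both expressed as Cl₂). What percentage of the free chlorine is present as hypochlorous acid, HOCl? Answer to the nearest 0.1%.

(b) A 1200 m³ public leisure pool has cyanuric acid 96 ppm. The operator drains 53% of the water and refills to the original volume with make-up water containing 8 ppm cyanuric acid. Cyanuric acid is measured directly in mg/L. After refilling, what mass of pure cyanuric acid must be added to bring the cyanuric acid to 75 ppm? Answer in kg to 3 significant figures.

(a) 52.9%; (b) 30.8 kg

(a) [OCl⁻]/[HOCl] = 10^(pH − pKa) = 10^(7.45 − 7.5) = 10^-0.05 = 0.8913.
(a) Fraction as HOCl = 1 / (1 + 0.8913) = 0.5288.

(b) Volume: 1200 m³ = 1,200,000 L.
(b) After draining 53% and refilling: 96 × 0.47 + 8 × 0.53 = 49.36 ppm.
(b) Deficit to target: 75 − 49.36 = 25.64 mg/L.
(b) Mass: 25.64 mg/L × 1,200,000 L = 30,770 g cyanuric acid.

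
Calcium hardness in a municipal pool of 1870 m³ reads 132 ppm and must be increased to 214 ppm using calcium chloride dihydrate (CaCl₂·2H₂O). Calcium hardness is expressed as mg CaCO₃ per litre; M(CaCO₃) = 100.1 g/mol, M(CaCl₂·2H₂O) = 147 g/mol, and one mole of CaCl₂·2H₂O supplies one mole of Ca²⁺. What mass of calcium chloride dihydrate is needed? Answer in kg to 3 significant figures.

Volume: 1870 m³ = 1,870,000 L.
Hardness to add: (214 − 132) = 82 mg/L as CaCO₃ × 1,870,000 L = 153,300 g as CaCO₃.
Moles of Ca²⁺ (1 mol Ca²⁺ ≡ 1 mol CaCO₃): 153,300 / 100.1 g/mol = 1532 mol.
Mass of CaCl₂·2H₂O: 1532 × 147 = 225,200 g.

225 kg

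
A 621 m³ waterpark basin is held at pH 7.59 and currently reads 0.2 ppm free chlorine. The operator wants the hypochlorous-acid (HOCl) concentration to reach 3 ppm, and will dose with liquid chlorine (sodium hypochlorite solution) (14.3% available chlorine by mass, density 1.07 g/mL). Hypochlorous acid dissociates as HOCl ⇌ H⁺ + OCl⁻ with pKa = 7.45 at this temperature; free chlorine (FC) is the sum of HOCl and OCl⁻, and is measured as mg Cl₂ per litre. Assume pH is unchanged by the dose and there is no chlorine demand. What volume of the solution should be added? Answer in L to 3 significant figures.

Volume: 621 m³ = 621,000 L.
[OCl⁻]/[HOCl] = 10^(pH − pKa) = 10^(7.59 − 7.45) = 1.38; fraction as HOCl = 1/(1 + 1.38) = 0.4201.
Free chlorine required for 3 ppm HOCl: 3 / 0.4201 = 7.141 ppm.
FC to add: 7.141 − 0.2 = 6.941 mg/L as Cl₂.
Cl₂ equivalent: 6.941 mg/L × 621,000 L = 4310 g.
Product at 14.3% available Cl: 4310 / 0.143 = 30,140 g.
Volume: 30,140 g ÷ 1.07 g/mL = 28,170 mL.

28.2 L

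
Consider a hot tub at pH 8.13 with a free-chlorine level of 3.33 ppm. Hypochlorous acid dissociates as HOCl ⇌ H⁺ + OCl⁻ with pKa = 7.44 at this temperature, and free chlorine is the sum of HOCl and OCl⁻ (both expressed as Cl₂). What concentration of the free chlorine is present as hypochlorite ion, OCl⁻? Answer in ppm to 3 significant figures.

[OCl⁻]/[HOCl] = 10^(pH − pKa) = 10^(8.13 − 7.44) = 10^0.69 = 4.898.
Fraction as HOCl = 1 / (1 + 4.898) = 0.1696.
OCl⁻ = (1 − 0.1696) × 3.33 ppm = 2.765 ppm.

2.77 ppm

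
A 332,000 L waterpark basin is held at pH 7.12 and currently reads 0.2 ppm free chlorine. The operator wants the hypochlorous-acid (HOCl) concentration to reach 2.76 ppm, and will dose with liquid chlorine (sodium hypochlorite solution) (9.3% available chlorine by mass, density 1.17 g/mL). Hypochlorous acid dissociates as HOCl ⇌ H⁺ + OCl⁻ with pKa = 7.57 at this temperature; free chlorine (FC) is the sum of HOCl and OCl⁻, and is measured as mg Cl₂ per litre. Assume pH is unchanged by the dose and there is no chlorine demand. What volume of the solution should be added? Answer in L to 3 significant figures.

10.8 L

[OCl⁻]/[HOCl] = 10^(pH − pKa) = 10^(7.12 − 7.57) = 0.3548; fraction as HOCl = 1/(1 + 0.3548) = 0.7381.
Free chlorine required for 2.76 ppm HOCl: 2.76 / 0.7381 = 3.739 ppm.
FC to add: 3.739 − 0.2 = 3.539 mg/L as Cl₂.
Cl₂ equivalent: 3.539 mg/L × 332,000 L = 1175 g.
Product at 9.3% available Cl: 1175 / 0.093 = 12,630 g.
Volume: 12,630 g ÷ 1.17 g/mL = 10,800 mL.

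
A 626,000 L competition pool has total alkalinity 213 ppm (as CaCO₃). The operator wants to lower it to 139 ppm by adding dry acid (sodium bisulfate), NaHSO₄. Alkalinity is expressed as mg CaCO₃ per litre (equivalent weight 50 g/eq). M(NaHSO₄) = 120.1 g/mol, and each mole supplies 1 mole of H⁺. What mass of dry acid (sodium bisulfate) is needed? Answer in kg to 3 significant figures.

Alkalinity to neutralize: (213 − 139) = 74 mg/L as CaCO₃ × 626,000 L = 46,320 g as CaCO₃.
Equivalents of H⁺ required: 46,320 ÷ 50 g/eq = 926.5 eq = 926.5 mol NaHSO₄.
Mass of NaHSO₄: 926.5 × 120.1 = 111,300 g.

111 kg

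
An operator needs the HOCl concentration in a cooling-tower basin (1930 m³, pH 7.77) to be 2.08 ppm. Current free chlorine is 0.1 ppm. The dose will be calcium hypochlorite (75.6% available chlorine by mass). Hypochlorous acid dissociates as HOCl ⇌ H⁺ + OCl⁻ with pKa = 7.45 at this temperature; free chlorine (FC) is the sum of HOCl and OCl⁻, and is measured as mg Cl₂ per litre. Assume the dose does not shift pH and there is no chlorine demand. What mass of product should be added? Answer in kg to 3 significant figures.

16.1 kg

Volume: 1930 m³ = 1,930,000 L.
[OCl⁻]/[HOCl] = 10^(pH − pKa) = 10^(7.77 − 7.45) = 2.089; fraction as HOCl = 1/(1 + 2.089) = 0.3237.
Free chlorine required for 2.08 ppm HOCl: 2.08 / 0.3237 = 6.426 ppm.
FC to add: 6.426 − 0.1 = 6.326 mg/L as Cl₂.
Cl₂ equivalent: 6.326 mg/L × 1,930,000 L = 12,210 g.
Product at 75.6% available Cl: 12,210 / 0.756 = 16,150 g.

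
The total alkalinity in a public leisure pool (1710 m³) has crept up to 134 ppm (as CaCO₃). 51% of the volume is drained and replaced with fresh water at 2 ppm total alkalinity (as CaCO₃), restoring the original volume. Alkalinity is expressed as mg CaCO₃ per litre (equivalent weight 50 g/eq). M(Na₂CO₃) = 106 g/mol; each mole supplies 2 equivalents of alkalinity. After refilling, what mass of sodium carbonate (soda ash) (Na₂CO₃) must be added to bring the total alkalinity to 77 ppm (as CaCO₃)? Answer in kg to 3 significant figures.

Volume: 1710 m³ = 1,710,000 L.
After draining 51% and refilling: 134 × 0.49 + 2 × 0.51 = 66.68 ppm.
Deficit to target: 77 − 66.68 = 10.32 mg/L.
As CaCO₃: 10.32 mg/L × 1,710,000 L = 17,650 g; ÷ 50 g/eq ÷ 2 = 176.5 mol Na₂CO₃.
Mass: 176.5 × 106 = 18,710 g.

18.7 kg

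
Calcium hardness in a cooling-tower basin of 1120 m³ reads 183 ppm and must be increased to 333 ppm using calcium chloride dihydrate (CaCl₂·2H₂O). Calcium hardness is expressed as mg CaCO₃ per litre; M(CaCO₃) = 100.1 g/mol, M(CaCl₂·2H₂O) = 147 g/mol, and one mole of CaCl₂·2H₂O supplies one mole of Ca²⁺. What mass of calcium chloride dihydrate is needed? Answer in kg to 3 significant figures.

247 kg

Volume: 1120 m³ = 1,120,000 L.
Hardness to add: (333 − 183) = 150 mg/L as CaCO₃ × 1,120,000 L = 168,000 g as CaCO₃.
Moles of Ca²⁺ (1 mol Ca²⁺ ≡ 1 mol CaCO₃): 168,000 / 100.1 g/mol = 1678 mol.
Mass of CaCl₂·2H₂O: 1678 × 147 = 246,700 g.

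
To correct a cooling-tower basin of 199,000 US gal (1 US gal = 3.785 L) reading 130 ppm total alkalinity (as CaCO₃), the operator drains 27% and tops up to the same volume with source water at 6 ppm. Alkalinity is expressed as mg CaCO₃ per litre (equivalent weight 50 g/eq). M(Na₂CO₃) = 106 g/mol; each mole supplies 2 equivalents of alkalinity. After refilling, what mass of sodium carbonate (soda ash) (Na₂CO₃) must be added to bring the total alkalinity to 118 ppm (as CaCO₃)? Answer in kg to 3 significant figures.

Volume: 199,000 US gal × 3.785 L/gal = 753,215 L.
After draining 27% and refilling: 130 × 0.73 + 6 × 0.27 = 96.52 ppm.
Deficit to target: 118 − 96.52 = 21.48 mg/L.
As CaCO₃: 21.48 mg/L × 753,215 L = 16,180 g; ÷ 50 g/eq ÷ 2 = 161.8 mol Na₂CO₃.
Mass: 161.8 × 106 = 17,150 g.

17.1 kg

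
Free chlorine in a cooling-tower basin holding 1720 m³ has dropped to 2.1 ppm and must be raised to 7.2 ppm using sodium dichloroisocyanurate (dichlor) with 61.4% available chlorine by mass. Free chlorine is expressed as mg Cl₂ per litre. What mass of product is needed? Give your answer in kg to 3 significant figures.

14.3 kg

Volume: 1720 m³ = 1,720,000 L.
Chlorine deficit: 7.2 − 2.1 = 5.1 ppm = 5.1 mg/L as Cl₂.
Cl₂ equivalent needed: 5.1 mg/L × 1,720,000 L = 8,772,000 mg = 8772 g.
Product at 61.4% available chlorine: 8772 / 0.614 = 14,290 g.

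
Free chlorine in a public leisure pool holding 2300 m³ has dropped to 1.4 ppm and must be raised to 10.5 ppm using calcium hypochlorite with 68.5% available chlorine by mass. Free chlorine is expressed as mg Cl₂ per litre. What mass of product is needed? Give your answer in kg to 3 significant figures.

Volume: 2300 m³ = 2,300,000 L.
Chlorine deficit: 10.5 − 1.4 = 9.1 ppm = 9.1 mg/L as Cl₂.
Cl₂ equivalent needed: 9.1 mg/L × 2,300,000 L = 20,930,000 mg = 20,930 g.
Product at 68.5% available chlorine: 20,930 / 0.685 = 30,550 g.

30.6 kg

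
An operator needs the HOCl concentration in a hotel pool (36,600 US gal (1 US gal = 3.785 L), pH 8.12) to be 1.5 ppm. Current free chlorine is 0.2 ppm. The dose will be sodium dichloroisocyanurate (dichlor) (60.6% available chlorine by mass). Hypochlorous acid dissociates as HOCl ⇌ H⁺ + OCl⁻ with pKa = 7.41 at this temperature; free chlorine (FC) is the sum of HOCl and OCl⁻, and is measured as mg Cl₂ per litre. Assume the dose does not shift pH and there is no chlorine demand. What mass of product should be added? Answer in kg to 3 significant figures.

Volume: 36,600 US gal × 3.785 L/gal = 138,531 L.
[OCl⁻]/[HOCl] = 10^(pH − pKa) = 10^(8.12 − 7.41) = 5.129; fraction as HOCl = 1/(1 + 5.129) = 0.1632.
Free chlorine required for 1.5 ppm HOCl: 1.5 / 0.1632 = 9.193 ppm.
FC to add: 9.193 − 0.2 = 8.993 mg/L as Cl₂.
Cl₂ equivalent: 8.993 mg/L × 138,531 L = 1246 g.
Product at 60.6% available Cl: 1246 / 0.606 = 2056 g.

2.06 kg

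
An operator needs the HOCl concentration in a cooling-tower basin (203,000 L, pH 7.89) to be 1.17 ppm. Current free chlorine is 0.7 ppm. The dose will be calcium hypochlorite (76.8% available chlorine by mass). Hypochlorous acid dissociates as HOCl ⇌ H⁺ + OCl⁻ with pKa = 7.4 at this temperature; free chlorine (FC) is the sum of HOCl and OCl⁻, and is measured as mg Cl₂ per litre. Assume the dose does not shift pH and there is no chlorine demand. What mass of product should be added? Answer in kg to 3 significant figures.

[OCl⁻]/[HOCl] = 10^(pH − pKa) = 10^(7.89 − 7.4) = 3.09; fraction as HOCl = 1/(1 + 3.09) = 0.2445.
Free chlorine required for 1.17 ppm HOCl: 1.17 / 0.2445 = 4.786 ppm.
FC to add: 4.786 − 0.7 = 4.086 mg/L as Cl₂.
Cl₂ equivalent: 4.086 mg/L × 203,000 L = 829.4 g.
Product at 76.8% available Cl: 829.4 / 0.768 = 1080 g.

1.08 kg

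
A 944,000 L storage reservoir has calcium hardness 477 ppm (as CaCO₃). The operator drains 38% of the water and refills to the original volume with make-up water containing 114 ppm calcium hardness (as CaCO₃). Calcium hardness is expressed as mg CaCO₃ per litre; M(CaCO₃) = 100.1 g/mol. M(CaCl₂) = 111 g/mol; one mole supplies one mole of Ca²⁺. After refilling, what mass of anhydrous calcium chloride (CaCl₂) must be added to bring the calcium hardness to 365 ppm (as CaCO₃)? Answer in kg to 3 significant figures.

27.2 kg

After draining 38% and refilling: 477 × 0.62 + 114 × 0.38 = 339.06 ppm.
Deficit to target: 365 − 339.06 = 25.94 mg/L.
As CaCO₃: 25.94 mg/L × 944,000 L = 24,490 g; ÷ 100.1 = 244.6 mol Ca²⁺.
Mass: 244.6 × 111 = 27,150 g.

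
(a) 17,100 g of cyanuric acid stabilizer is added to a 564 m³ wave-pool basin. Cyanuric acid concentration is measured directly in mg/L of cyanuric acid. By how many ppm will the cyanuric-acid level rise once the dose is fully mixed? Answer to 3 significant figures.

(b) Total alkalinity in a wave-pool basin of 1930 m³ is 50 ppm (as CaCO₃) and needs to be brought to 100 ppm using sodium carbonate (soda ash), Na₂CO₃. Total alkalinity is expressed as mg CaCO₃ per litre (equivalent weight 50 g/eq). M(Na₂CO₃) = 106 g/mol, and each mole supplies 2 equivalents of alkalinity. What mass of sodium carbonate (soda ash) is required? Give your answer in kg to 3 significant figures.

(a) Volume: 564 m³ = 564,000 L.
(a) Rise: 17,100 g / 564,000 L × 1000 = 30.32 mg/L.

(b) Volume: 1930 m³ = 1,930,000 L.
(b) Alkalinity to add: (100 − 50) = 50 mg/L as CaCO₃ × 1,930,000 L = 96,500 g as CaCO₃.
(b) Equivalents: 96,500 g ÷ 50 g/eq = 1930 eq.
(b) Each mole of Na₂CO₃ supplies 2 eq, so 1930 / 2 = 965 mol.
(b) Mass: 965 mol × 106 g/mol = 102,300 g.

(a) 30.3 ppm; (b) 102 kg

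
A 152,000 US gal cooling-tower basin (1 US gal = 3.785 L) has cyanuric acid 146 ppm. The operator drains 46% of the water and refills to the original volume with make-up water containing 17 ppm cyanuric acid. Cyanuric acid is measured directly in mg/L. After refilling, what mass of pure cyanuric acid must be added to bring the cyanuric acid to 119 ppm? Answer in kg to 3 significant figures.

18.6 kg

Volume: 152,000 US gal × 3.785 L/gal = 575,320 L.
After draining 46% and refilling: 146 × 0.54 + 17 × 0.46 = 86.66 ppm.
Deficit to target: 119 − 86.66 = 32.34 mg/L.
Mass: 32.34 mg/L × 575,320 L = 18,610 g cyanuric acid.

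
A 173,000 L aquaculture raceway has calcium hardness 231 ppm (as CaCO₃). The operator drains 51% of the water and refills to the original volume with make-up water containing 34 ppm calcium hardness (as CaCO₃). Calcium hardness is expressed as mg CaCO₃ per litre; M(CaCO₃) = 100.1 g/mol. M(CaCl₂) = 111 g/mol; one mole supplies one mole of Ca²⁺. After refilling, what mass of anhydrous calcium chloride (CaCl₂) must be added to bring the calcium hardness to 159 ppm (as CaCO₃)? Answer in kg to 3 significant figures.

After draining 51% and refilling: 231 × 0.49 + 34 × 0.51 = 130.53 ppm.
Deficit to target: 159 − 130.53 = 28.47 mg/L.
As CaCO₃: 28.47 mg/L × 173,000 L = 4925 g; ÷ 100.1 = 49.2 mol Ca²⁺.
Mass: 49.2 × 111 = 5462 g.

5.46 kg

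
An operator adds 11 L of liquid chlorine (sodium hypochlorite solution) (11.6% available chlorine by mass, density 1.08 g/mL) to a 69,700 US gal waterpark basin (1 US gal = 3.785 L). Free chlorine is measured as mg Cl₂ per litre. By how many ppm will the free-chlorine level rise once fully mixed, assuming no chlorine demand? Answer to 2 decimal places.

5.22 ppm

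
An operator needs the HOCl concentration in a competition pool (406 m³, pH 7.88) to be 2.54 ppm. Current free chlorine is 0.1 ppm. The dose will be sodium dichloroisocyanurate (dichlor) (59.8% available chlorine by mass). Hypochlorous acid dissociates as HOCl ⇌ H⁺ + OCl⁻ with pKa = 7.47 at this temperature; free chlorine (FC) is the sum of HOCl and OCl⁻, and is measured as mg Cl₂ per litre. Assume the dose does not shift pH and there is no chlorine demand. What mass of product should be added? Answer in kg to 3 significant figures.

Volume: 406 m³ = 406,000 L.
[OCl⁻]/[HOCl] = 10^(pH − pKa) = 10^(7.88 − 7.47) = 2.57; fraction as HOCl = 1/(1 + 2.57) = 0.2801.
Free chlorine required for 2.54 ppm HOCl: 2.54 / 0.2801 = 9.069 ppm.
FC to add: 9.069 − 0.1 = 8.969 mg/L as Cl₂.
Cl₂ equivalent: 8.969 mg/L × 406,000 L = 3641 g.
Product at 59.8% available Cl: 3641 / 0.598 = 6089 g.

6.09 kg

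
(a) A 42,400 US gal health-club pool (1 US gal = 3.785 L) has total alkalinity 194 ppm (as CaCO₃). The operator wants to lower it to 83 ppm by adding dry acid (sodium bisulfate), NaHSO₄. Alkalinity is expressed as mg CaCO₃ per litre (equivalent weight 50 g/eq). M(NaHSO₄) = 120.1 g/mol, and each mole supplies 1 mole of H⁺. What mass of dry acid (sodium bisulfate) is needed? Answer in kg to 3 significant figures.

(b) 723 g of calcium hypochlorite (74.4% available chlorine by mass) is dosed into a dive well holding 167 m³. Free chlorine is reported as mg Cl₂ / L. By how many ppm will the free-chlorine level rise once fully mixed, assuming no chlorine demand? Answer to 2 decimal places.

(a) 42.8 kg; (b) 3.22 ppm

(a) Volume: 42,400 US gal × 3.785 L/gal = 160,484 L.
(a) Alkalinity to neutralize: (194 − 83) = 111 mg/L as CaCO₃ × 160,484 L = 17,810 g as CaCO₃.
(a) Equivalents of H⁺ required: 17,810 ÷ 50 g/eq = 356.3 eq = 356.3 mol NaHSO₄.
(a) Mass of NaHSO₄: 356.3 × 120.1 = 42,790 g.

(b) Volume: 167 m³ = 167,000 L.
(b) Available chlorine delivered: 723 g × 0.744 = 537.9 g as Cl₂.
(b) Concentration rise: 537.9 g / 167,000 L = 3.221 mg/L = 3.22 ppm.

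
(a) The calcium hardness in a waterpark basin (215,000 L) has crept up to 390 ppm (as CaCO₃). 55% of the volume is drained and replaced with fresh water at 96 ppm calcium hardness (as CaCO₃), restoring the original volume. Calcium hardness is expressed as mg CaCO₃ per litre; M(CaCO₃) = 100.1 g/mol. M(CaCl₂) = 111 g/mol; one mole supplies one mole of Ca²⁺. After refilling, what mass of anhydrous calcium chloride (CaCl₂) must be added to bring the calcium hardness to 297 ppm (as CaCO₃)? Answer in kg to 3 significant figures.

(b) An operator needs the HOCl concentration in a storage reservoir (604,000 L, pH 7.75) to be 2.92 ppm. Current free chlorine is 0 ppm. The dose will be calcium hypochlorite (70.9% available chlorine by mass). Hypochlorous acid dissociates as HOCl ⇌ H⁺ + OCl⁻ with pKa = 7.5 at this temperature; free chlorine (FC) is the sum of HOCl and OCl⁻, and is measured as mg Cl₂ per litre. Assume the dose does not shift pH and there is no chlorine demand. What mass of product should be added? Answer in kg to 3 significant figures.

(a) After draining 55% and refilling: 390 × 0.45 + 96 × 0.55 = 228.3 ppm.
(a) Deficit to target: 297 − 228.3 = 68.7 mg/L.
(a) As CaCO₃: 68.7 mg/L × 215,000 L = 14,770 g; ÷ 100.1 = 147.6 mol Ca²⁺.
(a) Mass: 147.6 × 111 = 16,380 g.

(b) [OCl⁻]/[HOCl] = 10^(pH − pKa) = 10^(7.75 − 7.5) = 1.778; fraction as HOCl = 1/(1 + 1.778) = 0.3599.
(b) Free chlorine required for 2.92 ppm HOCl: 2.92 / 0.3599 = 8.113 ppm.
(b) FC to add: 8.113 − 0 = 8.113 mg/L as Cl₂.
(b) Cl₂ equivalent: 8.113 mg/L × 604,000 L = 4900 g.
(b) Product at 70.9% available Cl: 4900 / 0.709 = 6911 g.

(a) 16.4 kg; (b) 6.91 kg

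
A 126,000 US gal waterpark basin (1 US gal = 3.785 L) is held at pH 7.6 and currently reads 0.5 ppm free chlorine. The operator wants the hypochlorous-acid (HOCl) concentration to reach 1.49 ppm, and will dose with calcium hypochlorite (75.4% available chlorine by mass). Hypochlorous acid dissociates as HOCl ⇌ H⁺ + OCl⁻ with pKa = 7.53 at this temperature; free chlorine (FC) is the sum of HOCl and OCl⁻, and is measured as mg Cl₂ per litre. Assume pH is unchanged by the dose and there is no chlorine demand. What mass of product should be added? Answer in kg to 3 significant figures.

1.73 kg

Volume: 126,000 US gal × 3.785 L/gal = 476,910 L.
[OCl⁻]/[HOCl] = 10^(pH − pKa) = 10^(7.6 − 7.53) = 1.175; fraction as HOCl = 1/(1 + 1.175) = 0.4598.
Free chlorine required for 1.49 ppm HOCl: 1.49 / 0.4598 = 3.241 ppm.
FC to add: 3.241 − 0.5 = 2.741 mg/L as Cl₂.
Cl₂ equivalent: 2.741 mg/L × 476,910 L = 1307 g.
Product at 75.4% available Cl: 1307 / 0.754 = 1733 g.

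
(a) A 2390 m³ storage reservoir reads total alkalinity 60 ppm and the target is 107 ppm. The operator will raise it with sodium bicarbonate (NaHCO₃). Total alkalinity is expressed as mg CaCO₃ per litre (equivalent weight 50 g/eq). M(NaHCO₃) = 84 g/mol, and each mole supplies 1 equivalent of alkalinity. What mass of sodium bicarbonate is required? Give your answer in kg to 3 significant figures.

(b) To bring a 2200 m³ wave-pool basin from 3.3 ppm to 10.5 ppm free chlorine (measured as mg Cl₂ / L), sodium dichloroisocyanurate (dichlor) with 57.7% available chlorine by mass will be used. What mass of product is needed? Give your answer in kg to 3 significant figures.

(a) 189 kg; (b) 27.5 kg

(a) Volume: 2390 m³ = 2,390,000 L.
(a) Alkalinity to add: (107 − 60) = 47 mg/L as CaCO₃ × 2,390,000 L = 112,300 g as CaCO₃.
(a) Equivalents: 112,300 g ÷ 50 g/eq = 2247 eq.
(a) NaHCO₃ supplies 1 eq per mole → 2247 mol.
(a) Mass: 2247 mol × 84 g/mol = 188,700 g.

(b) Volume: 2200 m³ = 2,200,000 L.
(b) Chlorine deficit: 10.5 − 3.3 = 7.2 ppm = 7.2 mg/L as Cl₂.
(b) Cl₂ equivalent needed: 7.2 mg/L × 2,200,000 L = 15,840,000 mg = 15,840 g.
(b) Product at 57.7% available chlorine: 15,840 / 0.577 = 27,450 g.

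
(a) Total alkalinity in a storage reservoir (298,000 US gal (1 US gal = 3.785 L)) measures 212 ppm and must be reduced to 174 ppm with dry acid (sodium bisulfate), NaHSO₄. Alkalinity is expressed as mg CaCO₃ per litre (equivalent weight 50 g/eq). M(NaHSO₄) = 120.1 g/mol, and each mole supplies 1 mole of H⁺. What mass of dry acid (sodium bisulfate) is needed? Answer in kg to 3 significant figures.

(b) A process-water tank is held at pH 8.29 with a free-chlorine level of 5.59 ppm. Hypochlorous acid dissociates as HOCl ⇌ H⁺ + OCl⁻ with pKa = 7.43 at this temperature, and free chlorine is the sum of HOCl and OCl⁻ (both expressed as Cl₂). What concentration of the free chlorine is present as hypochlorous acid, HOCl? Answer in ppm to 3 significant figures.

(a) Volume: 298,000 US gal × 3.785 L/gal = 1,127,930 L.
(a) Alkalinity to neutralize: (212 − 174) = 38 mg/L as CaCO₃ × 1,127,930 L = 42,860 g as CaCO₃.
(a) Equivalents of H⁺ required: 42,860 ÷ 50 g/eq = 857.2 eq = 857.2 mol NaHSO₄.
(a) Mass of NaHSO₄: 857.2 × 120.1 = 103,000 g.

(b) [OCl⁻]/[HOCl] = 10^(pH − pKa) = 10^(8.29 − 7.43) = 10^0.86 = 7.244.
(b) Fraction as HOCl = 1 / (1 + 7.244) = 0.1213.
(b) HOCl = 0.1213 × 5.59 ppm = 0.678 ppm.

(a) 103 kg; (b) 0.678 ppm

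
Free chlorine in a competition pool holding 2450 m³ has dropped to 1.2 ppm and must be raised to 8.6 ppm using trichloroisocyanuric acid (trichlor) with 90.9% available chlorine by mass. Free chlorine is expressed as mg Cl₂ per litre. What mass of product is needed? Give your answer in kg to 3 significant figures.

Volume: 2450 m³ = 2,450,000 L.
Chlorine deficit: 8.6 − 1.2 = 7.4 ppm = 7.4 mg/L as Cl₂.
Cl₂ equivalent needed: 7.4 mg/L × 2,450,000 L = 18,130,000 mg = 18,130 g.
Product at 90.9% available chlorine: 18,130 / 0.909 = 19,940 g.

19.9 kg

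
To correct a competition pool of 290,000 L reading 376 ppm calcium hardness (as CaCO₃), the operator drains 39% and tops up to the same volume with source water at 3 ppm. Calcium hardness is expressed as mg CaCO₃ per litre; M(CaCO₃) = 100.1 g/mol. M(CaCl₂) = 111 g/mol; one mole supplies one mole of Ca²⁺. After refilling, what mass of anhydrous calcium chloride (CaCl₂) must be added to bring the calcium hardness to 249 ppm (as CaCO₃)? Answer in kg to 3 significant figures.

After draining 39% and refilling: 376 × 0.61 + 3 × 0.39 = 230.53 ppm.
Deficit to target: 249 − 230.53 = 18.47 mg/L.
As CaCO₃: 18.47 mg/L × 290,000 L = 5356 g; ÷ 100.1 = 53.51 mol Ca²⁺.
Mass: 53.51 × 111 = 5940 g.

5.94 kg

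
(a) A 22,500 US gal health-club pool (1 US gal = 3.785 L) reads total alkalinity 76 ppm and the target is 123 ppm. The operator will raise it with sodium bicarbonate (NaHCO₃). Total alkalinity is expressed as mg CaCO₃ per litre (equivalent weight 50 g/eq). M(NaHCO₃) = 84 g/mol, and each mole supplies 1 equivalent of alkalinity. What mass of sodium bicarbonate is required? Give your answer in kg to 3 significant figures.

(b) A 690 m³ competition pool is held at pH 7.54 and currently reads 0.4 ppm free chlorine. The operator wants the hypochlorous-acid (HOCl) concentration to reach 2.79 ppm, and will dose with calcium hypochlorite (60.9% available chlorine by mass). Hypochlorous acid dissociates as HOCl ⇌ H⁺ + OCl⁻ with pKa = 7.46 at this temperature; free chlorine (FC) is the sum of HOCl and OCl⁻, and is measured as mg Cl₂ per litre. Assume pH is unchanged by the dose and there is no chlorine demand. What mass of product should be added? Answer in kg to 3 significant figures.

(a) Volume: 22,500 US gal × 3.785 L/gal = 85,162 L.
(a) Alkalinity to add: (123 − 76) = 47 mg/L as CaCO₃ × 85,162 L = 4003 g as CaCO₃.
(a) Equivalents: 4003 g ÷ 50 g/eq = 80.05 eq.
(a) NaHCO₃ supplies 1 eq per mole → 80.05 mol.
(a) Mass: 80.05 mol × 84 g/mol = 6724 g.

(b) Volume: 690 m³ = 690,000 L.
(b) [OCl⁻]/[HOCl] = 10^(pH − pKa) = 10^(7.54 − 7.46) = 1.202; fraction as HOCl = 1/(1 + 1.202) = 0.4541.
(b) Free chlorine required for 2.79 ppm HOCl: 2.79 / 0.4541 = 6.144 ppm.
(b) FC to add: 6.144 − 0.4 = 5.744 mg/L as Cl₂.
(b) Cl₂ equivalent: 5.744 mg/L × 690,000 L = 3964 g.
(b) Product at 60.9% available Cl: 3964 / 0.609 = 6508 g.

(a) 6.72 kg; (b) 6.51 kg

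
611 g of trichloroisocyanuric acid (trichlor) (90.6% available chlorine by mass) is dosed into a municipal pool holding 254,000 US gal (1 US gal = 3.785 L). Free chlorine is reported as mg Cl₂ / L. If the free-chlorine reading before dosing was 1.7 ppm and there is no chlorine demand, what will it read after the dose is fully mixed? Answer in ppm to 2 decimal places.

Volume: 254,000 US gal × 3.785 L/gal = 961,390 L.
Available chlorine delivered: 611 g × 0.906 = 553.6 g as Cl₂.
Concentration rise: 553.6 g / 961,390 L = 0.5758 mg/L = 0.58 ppm.
Final FC: 1.7 + 0.58 = 2.28 ppm.

2.28 ppm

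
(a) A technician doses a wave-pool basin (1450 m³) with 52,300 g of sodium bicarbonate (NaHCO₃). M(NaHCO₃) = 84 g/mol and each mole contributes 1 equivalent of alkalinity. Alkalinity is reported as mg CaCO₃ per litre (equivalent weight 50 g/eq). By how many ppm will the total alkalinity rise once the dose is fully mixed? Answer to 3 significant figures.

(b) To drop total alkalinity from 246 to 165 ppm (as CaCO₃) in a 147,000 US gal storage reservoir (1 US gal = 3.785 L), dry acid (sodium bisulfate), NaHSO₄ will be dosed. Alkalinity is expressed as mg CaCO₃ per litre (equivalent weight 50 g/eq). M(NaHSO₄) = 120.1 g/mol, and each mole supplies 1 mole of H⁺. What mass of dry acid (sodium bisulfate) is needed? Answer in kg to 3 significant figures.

(a) 21.5 ppm; (b) 108 kg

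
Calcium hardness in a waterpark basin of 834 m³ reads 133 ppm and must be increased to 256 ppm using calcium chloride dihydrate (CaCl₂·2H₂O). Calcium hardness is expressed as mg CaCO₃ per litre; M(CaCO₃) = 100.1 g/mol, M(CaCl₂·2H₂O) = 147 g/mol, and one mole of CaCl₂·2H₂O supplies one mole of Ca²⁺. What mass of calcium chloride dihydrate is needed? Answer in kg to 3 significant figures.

Volume: 834 m³ = 834,000 L.
Hardness to add: (256 − 133) = 123 mg/L as CaCO₃ × 834,000 L = 102,600 g as CaCO₃.
Moles of Ca²⁺ (1 mol Ca²⁺ ≡ 1 mol CaCO₃): 102,600 / 100.1 g/mol = 1025 mol.
Mass of CaCl₂·2H₂O: 1025 × 147 = 150,600 g.

151 kg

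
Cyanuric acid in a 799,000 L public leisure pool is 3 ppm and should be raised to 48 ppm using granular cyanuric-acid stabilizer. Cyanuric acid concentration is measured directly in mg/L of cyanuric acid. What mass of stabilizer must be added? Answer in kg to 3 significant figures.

36.0 kg

CYA to add: (48 − 3) = 45 mg/L × 799,000 L = 35,960 g cyanuric acid.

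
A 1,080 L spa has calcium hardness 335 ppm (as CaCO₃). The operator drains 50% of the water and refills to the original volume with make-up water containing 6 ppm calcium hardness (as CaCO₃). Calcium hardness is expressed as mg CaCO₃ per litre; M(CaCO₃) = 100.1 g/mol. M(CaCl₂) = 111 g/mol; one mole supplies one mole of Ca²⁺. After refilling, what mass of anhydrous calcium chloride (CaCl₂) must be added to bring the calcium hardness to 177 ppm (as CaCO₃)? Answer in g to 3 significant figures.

7.78 g

After draining 50% and refilling: 335 × 0.50 + 6 × 0.50 = 170.5 ppm.
Deficit to target: 177 − 170.5 = 6.5 mg/L.
As CaCO₃: 6.5 mg/L × 1,080 L = 7.02 g; ÷ 100.1 = 0.07013 mol Ca²⁺.
Mass: 0.07013 × 111 = 7.784 g.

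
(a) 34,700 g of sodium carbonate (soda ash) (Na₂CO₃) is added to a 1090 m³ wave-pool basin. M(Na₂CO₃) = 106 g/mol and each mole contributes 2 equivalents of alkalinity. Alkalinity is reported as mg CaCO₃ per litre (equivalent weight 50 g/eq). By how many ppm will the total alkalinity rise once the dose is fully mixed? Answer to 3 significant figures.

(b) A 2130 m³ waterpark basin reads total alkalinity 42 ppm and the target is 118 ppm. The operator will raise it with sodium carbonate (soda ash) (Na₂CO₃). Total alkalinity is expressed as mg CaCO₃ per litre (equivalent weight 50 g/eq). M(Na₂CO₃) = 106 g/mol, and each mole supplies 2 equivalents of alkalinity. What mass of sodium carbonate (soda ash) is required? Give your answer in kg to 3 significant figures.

(a) 30.0 ppm; (b) 172 kg

(a) Volume: 1090 m³ = 1,090,000 L.
(a) Moles of Na₂CO₃: 34,700 g ÷ 106 g/mol = 327.4 mol → 654.7 eq of alkalinity.
(a) As CaCO₃: 654.7 eq × 50 g/eq = 32,740 g.
(a) Rise: 32,740 g / 1,090,000 L × 1000 = 30.03 mg/L.

(b) Volume: 2130 m³ = 2,130,000 L.
(b) Alkalinity to add: (118 − 42) = 76 mg/L as CaCO₃ × 2,130,000 L = 161,900 g as CaCO₃.
(b) Equivalents: 161,900 g ÷ 50 g/eq = 3238 eq.
(b) Each mole of Na₂CO₃ supplies 2 eq, so 3238 / 2 = 1619 mol.
(b) Mass: 1619 mol × 106 g/mol = 171,600 g.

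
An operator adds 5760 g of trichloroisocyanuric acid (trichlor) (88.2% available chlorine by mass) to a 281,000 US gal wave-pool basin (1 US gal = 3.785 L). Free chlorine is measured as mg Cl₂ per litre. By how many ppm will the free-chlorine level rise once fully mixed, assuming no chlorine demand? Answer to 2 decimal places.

4.78 ppm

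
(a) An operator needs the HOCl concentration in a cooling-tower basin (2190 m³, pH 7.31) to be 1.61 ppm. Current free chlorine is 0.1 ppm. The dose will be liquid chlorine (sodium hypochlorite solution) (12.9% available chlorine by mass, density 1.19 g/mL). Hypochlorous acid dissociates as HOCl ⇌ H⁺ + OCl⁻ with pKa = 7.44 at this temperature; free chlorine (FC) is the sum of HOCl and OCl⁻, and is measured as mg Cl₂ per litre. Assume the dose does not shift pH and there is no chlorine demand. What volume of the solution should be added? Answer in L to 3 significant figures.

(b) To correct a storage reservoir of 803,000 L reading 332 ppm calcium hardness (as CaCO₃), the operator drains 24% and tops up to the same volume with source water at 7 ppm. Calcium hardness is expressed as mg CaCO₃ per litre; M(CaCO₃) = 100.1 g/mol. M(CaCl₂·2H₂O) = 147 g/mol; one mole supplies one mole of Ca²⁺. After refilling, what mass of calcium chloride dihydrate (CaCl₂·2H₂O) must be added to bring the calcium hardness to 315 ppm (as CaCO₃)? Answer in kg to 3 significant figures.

(a) 38.6 L; (b) 71.9 kg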